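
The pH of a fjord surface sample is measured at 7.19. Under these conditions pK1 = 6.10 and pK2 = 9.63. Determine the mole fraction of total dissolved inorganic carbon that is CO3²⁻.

α₂ = 1 / (1 + [H⁺]/K2 + [H⁺]²/(K1K2)) = 1 / (1 + 10^+2.44 + 10^+1.35)
   = 1 / (1 + 275.42 + 22.387) = 1/298.81 = 0.003347

α₂ = 0.00335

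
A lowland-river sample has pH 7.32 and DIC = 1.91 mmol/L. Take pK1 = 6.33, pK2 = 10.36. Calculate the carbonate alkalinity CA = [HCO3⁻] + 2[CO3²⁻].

CA = [HCO3⁻] + 2[CO3²⁻] = (α₁ + 2α₂)·DIC
At pH 7.32: [H⁺]/K1 = 10^-0.99 = 0.10233, K2/[H⁺] = 10^-3.04 = 0.00091201
α₁ = 1/(1 + 0.10233 + 0.00091201) = 1/1.1032 = 0.9064; α₂ = α₁·K2/[H⁺] = 0.0008267
α₁ + 2α₂ = 0.9081
CA = 0.9081 × 1.91 = 1.73 mmol/L

CA = 1.73 mmol/L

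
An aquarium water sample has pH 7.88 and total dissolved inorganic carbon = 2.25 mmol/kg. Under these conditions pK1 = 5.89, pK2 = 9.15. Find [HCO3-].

α₁ = 1 / (1 + [H⁺]/K1 + K2/[H⁺]) = 1 / (1 + 10^-1.99 + 10^-1.27)
   = 1 / (1 + 0.010233 + 0.053703) = 1/1.0639 = 0.9399
[HCO3⁻] = α₁ × DIC = 0.9399 × 2.25 = 2.11 mmol/kg

[HCO3⁻] = 2.11 mmol/kg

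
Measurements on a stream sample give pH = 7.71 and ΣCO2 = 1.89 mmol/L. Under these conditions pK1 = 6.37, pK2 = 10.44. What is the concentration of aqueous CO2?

α₀ = 1 / (1 + K1/[H⁺] + K1K2/[H⁺]²) = 1 / (1 + 10^+1.34 + 10^-1.39)
   = 1 / (1 + 21.878 + 0.040738) = 1/22.918 = 0.04363
[CO2*] = α₀ × DIC = 0.04363 × 1.89 = 0.0825 mmol/L

[CO2*] = 0.0825 mmol/L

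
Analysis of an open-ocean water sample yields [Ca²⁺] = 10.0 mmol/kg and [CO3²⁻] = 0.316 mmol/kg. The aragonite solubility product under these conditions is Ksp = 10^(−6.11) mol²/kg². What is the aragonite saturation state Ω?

Ksp = 10^(−6.11) = 7.762×10^-7
Ω = [Ca²⁺][CO3²⁻]/Ksp = (10.0×10^-3)(0.316×10^-3) / 7.762×10^-7 = 4.07

Ω = 4.07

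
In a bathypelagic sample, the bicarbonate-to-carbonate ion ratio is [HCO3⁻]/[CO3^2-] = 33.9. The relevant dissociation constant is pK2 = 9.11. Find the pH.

From K2 = [H⁺][CO3^2-]/[HCO3⁻]:  pH = pK2 − log₁₀([HCO3⁻]/[CO3^2-])
log₁₀(33.9) = +1.530
pH = 9.11 − (+1.530) = 7.58

pH = 7.58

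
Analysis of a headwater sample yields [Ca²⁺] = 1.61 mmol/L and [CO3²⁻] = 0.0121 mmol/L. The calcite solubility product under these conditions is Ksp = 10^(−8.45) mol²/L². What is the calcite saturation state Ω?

Ksp = 10^(−8.45) = 3.548×10^-9
Ω = [Ca²⁺][CO3²⁻]/Ksp = (1.61×10^-3)(0.0121×10^-3) / 3.548×10^-9 = 5.49

Ω = 5.49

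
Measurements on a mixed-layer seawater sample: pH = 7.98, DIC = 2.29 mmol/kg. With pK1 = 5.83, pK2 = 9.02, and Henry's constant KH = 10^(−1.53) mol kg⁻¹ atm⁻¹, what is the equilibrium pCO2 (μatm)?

pCO2 = 500 μatm

α₀ = 1 / (1 + K1/[H⁺] + K1K2/[H⁺]²) = 1 / (1 + 10^+2.15 + 10^+1.11)
   = 1 / (1 + 141.25 + 12.882) = 1/155.14 = 0.006446
[CO2*] = α₀ × DIC = 0.006446 × 2.29 = 0.01476 mmol/kg = 14.76 μmol/kg
pCO2 = [CO2*]/KH = 1.476×10^-5 / 2.951×10^-2 = 500 μatm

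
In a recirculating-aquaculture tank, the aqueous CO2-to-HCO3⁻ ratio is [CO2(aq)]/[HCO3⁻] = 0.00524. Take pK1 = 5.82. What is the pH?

pH = 8.10

From K1 = [H⁺][HCO3⁻]/[CO2(aq)]:  pH = pK1 − log₁₀([CO2(aq)]/[HCO3⁻])
log₁₀(0.00524) = -2.281
pH = 5.82 − (-2.281) = 8.10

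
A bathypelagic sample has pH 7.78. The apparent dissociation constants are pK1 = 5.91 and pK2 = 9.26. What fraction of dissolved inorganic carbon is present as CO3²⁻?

α₂ = 1 / (1 + [H⁺]/K2 + [H⁺]²/(K1K2)) = 1 / (1 + 10^+1.48 + 10^-0.39)
   = 1 / (1 + 30.200 + 0.40738) = 1/31.607 = 0.03164

α₂ = 0.0316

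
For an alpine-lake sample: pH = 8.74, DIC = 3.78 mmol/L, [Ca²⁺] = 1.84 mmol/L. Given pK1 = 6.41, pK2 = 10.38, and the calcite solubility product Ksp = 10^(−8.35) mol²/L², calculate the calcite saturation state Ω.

Ω = 34.7

α₂ = 1 / (1 + [H⁺]/K2 + [H⁺]²/(K1K2)) = 1 / (1 + 10^+1.64 + 10^-0.69)
   = 1 / (1 + 43.652 + 0.20417) = 1/44.856 = 0.02229
[CO3²⁻] = α₂ × DIC = 0.02229 × 3.78 = 0.08427 mmol/L
Ksp = 10^(−8.35) = 4.467×10^-9
Ω = [Ca²⁺][CO3²⁻]/Ksp = (1.84×10^-3)(8.427×10^-5) / 4.467×10^-9 = 34.7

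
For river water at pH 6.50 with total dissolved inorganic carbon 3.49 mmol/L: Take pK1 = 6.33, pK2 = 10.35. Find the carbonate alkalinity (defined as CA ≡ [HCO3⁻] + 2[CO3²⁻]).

CA = 2.08 mmol/L

CA = [HCO3⁻] + 2[CO3²⁻] = (α₁ + 2α₂)·DIC
At pH 6.50: [H⁺]/K1 = 10^-0.17 = 0.67608, K2/[H⁺] = 10^-3.85 = 0.00014125
α₁ = 1/(1 + 0.67608 + 0.00014125) = 1/1.6762 = 0.5966; α₂ = α₁·K2/[H⁺] = 8.427×10^-5
α₁ + 2α₂ = 0.5967
CA = 0.5967 × 3.49 = 2.08 mmol/L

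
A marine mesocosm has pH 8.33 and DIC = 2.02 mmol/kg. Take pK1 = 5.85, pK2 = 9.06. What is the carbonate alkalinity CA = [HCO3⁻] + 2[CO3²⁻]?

CA = [HCO3⁻] + 2[CO3²⁻] = (α₁ + 2α₂)·DIC
At pH 8.33: [H⁺]/K1 = 10^-2.48 = 0.0033113, K2/[H⁺] = 10^-0.73 = 0.18621
α₁ = 1/(1 + 0.0033113 + 0.18621) = 1/1.1895 = 0.8407; α₂ = α₁·K2/[H⁺] = 0.1565
α₁ + 2α₂ = 1.1538
CA = 1.1538 × 2.02 = 2.33 mmol/kg

CA = 2.33 mmol/kg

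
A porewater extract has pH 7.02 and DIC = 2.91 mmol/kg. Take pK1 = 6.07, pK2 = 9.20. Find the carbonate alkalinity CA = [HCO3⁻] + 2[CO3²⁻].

CA = [HCO3⁻] + 2[CO3²⁻] = (α₁ + 2α₂)·DIC
At pH 7.02: [H⁺]/K1 = 10^-0.95 = 0.11220, K2/[H⁺] = 10^-2.18 = 0.0066069
α₁ = 1/(1 + 0.11220 + 0.0066069) = 1/1.1188 = 0.8938; α₂ = α₁·K2/[H⁺] = 0.005905
α₁ + 2α₂ = 0.9056
CA = 0.9056 × 2.91 = 2.64 mmol/kg

CA = 2.64 mmol/kg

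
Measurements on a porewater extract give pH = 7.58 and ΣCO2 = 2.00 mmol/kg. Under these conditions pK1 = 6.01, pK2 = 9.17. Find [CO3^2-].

[CO3²⁻] = 0.0488 mmol/kg

α₂ = 1 / (1 + [H⁺]/K2 + [H⁺]²/(K1K2)) = 1 / (1 + 10^+1.59 + 10^+0.02)
   = 1 / (1 + 38.905 + 1.0471) = 1/40.952 = 0.02442
[CO3²⁻] = α₂ × DIC = 0.02442 × 2.00 = 0.0488 mmol/kg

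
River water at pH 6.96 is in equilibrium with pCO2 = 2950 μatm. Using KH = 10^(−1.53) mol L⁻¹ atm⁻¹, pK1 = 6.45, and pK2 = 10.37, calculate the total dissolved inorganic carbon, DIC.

[CO2*] = KH · pCO2 = 10^(−1.53) × 2950×10^-6 = 8.706×10^-5 mol/L
α₀ = 1/(1 + K1/[H⁺] + K1K2/[H⁺]²) = 1/(1 + 10^+0.51 + 10^-2.90) = 0.2360
DIC = [CO2*]/α₀ = 8.706×10^-5 / 0.2360 = 0.369 mmol/L

DIC = 0.369 mmol/L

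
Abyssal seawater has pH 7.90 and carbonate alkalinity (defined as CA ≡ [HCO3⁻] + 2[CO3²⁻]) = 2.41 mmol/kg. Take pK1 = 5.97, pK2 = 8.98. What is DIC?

DIC = 2.26 mmol/kg

CA = [HCO3⁻] + 2[CO3²⁻] = (α₁ + 2α₂)·DIC
At pH 7.90: [H⁺]/K1 = 10^-1.93 = 0.011749, K2/[H⁺] = 10^-1.08 = 0.083176
α₁ = 1/(1 + 0.011749 + 0.083176) = 1/1.0949 = 0.9133; α₂ = α₁·K2/[H⁺] = 0.07597
α₁ + 2α₂ = 1.0652
DIC = CA / (α₁ + 2α₂) = 2.41 / 1.0652 = 2.26 mmol/kg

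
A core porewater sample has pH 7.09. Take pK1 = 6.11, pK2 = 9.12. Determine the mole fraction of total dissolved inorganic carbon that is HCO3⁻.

α₁ = 1 / (1 + [H⁺]/K1 + K2/[H⁺]) = 1 / (1 + 10^-0.98 + 10^-2.03)
   = 1 / (1 + 0.10471 + 0.0093325) = 1/1.1140 = 0.8976

α₁ = 0.898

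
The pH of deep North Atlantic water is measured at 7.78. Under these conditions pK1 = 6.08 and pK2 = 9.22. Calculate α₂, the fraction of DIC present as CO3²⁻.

α₂ = 1 / (1 + [H⁺]/K2 + [H⁺]²/(K1K2)) = 1 / (1 + 10^+1.44 + 10^-0.26)
   = 1 / (1 + 27.542 + 0.54954) = 1/29.092 = 0.03437

α₂ = 0.0344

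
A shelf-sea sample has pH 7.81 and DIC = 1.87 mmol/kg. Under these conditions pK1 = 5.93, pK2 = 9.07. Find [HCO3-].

α₁ = 1 / (1 + [H⁺]/K1 + K2/[H⁺]) = 1 / (1 + 10^-1.88 + 10^-1.26)
   = 1 / (1 + 0.013183 + 0.054954) = 1/1.0681 = 0.9362
[HCO3⁻] = α₁ × DIC = 0.9362 × 1.87 = 1.75 mmol/kg

[HCO3⁻] = 1.75 mmol/kg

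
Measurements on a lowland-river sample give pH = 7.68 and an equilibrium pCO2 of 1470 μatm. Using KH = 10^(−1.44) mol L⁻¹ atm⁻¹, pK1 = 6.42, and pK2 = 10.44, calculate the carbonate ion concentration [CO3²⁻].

[CO3²⁻] = 1.69 μmol/L

[CO2*] = KH · pCO2 = 10^(−1.44) × 1470×10^-6 = 5.337×10^-5 mol/L
α₀ = 1/(1 + K1/[H⁺] + K1K2/[H⁺]²) = 1/(1 + 10^+1.26 + 10^-1.50) = 0.05201
DIC = [CO2*]/α₀ = 5.337×10^-5 / 0.05201 = 1.026 mmol/L
[CO3²⁻] = α₂·DIC; α₂ = 0.001645, so [CO3²⁻] = 0.001645 × 1.026 = 0.00169 mmol/L = 1.69 μmol/L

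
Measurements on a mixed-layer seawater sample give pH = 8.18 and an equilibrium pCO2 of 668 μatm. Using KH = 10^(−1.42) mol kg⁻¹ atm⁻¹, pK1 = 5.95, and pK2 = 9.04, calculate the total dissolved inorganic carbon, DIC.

DIC = 4.93 mmol/kg

[CO2*] = KH · pCO2 = 10^(−1.42) × 668×10^-6 = 2.540×10^-5 mol/kg
α₀ = 1/(1 + K1/[H⁺] + K1K2/[H⁺]²) = 1/(1 + 10^+2.23 + 10^+1.37) = 0.005148
DIC = [CO2*]/α₀ = 2.540×10^-5 / 0.005148 = 4.93 mmol/kg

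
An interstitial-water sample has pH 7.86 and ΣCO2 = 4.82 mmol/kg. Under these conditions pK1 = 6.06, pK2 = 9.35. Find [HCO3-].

[HCO3⁻] = 4.60 mmol/kg

α₁ = 1 / (1 + [H⁺]/K1 + K2/[H⁺]) = 1 / (1 + 10^-1.80 + 10^-1.49)
   = 1 / (1 + 0.015849 + 0.032359) = 1/1.0482 = 0.9540
[HCO3⁻] = α₁ × DIC = 0.9540 × 4.82 = 4.60 mmol/kg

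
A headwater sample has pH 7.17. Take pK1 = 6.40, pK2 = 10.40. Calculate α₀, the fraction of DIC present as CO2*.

α₀ = 1 / (1 + K1/[H⁺] + K1K2/[H⁺]²) = 1 / (1 + 10^+0.77 + 10^-2.46)
   = 1 / (1 + 5.8884 + 0.0034674) = 1/6.8919 = 0.1451

α₀ = 0.145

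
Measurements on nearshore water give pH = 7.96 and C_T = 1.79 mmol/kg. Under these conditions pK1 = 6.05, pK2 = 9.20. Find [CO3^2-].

[CO3²⁻] = 0.0963 mmol/kg

α₂ = 1 / (1 + [H⁺]/K2 + [H⁺]²/(K1K2)) = 1 / (1 + 10^+1.24 + 10^-0.67)
   = 1 / (1 + 17.378 + 0.21380) = 1/18.592 = 0.05379
[CO3²⁻] = α₂ × DIC = 0.05379 × 1.79 = 0.0963 mmol/kg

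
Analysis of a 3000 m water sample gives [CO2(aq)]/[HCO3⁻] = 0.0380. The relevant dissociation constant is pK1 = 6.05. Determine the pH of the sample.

pH = 7.47

From K1 = [H⁺][HCO3⁻]/[CO2(aq)]:  pH = pK1 − log₁₀([CO2(aq)]/[HCO3⁻])
log₁₀(0.0380) = -1.420
pH = 6.05 − (-1.420) = 7.47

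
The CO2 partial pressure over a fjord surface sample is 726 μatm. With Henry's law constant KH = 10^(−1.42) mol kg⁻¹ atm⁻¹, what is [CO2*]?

KH = 10^(−1.42) = 3.802×10^-2 mol kg⁻¹ atm⁻¹
[CO2*] = KH · pCO2 = 3.802×10^-2 × 726×10^-6 atm = 2.76×10^-5 mol/kg

[CO2*] = 27.6 μmol/kg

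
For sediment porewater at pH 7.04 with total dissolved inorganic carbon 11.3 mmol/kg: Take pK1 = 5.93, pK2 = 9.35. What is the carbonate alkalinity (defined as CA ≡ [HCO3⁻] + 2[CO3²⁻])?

CA = [HCO3⁻] + 2[CO3²⁻] = (α₁ + 2α₂)·DIC
At pH 7.04: [H⁺]/K1 = 10^-1.11 = 0.077625, K2/[H⁺] = 10^-2.31 = 0.0048978
α₁ = 1/(1 + 0.077625 + 0.0048978) = 1/1.0825 = 0.9238; α₂ = α₁·K2/[H⁺] = 0.004524
α₁ + 2α₂ = 0.9328
CA = 0.9328 × 11.3 = 10.5 mmol/kg

CA = 10.5 mmol/kg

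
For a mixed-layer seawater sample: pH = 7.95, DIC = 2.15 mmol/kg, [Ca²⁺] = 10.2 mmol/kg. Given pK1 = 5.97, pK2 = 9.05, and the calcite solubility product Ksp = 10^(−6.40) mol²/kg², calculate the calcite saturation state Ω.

Ω = 4.01

α₂ = 1 / (1 + [H⁺]/K2 + [H⁺]²/(K1K2)) = 1 / (1 + 10^+1.10 + 10^-0.88)
   = 1 / (1 + 12.589 + 0.13183) = 1/13.721 = 0.07288
[CO3²⁻] = α₂ × DIC = 0.07288 × 2.15 = 0.1567 mmol/kg
Ksp = 10^(−6.40) = 3.981×10^-7
Ω = [Ca²⁺][CO3²⁻]/Ksp = (10.2×10^-3)(1.567×10^-4) / 3.981×10^-7 = 4.01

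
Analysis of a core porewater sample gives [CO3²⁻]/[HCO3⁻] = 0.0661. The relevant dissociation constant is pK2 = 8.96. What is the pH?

From K2 = [H⁺][CO3²⁻]/[HCO3⁻]:  pH = pK2 + log₁₀([CO3²⁻]/[HCO3⁻])
log₁₀(0.0661) = -1.180
pH = 8.96 + (-1.180) = 7.78

pH = 7.78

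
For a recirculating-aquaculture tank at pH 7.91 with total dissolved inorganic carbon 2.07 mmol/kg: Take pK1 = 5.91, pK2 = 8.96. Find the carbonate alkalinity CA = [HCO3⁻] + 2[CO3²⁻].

CA = [HCO3⁻] + 2[CO3²⁻] = (α₁ + 2α₂)·DIC
At pH 7.91: [H⁺]/K1 = 10^-2.00 = 0.010000, K2/[H⁺] = 10^-1.05 = 0.089125
α₁ = 1/(1 + 0.010000 + 0.089125) = 1/1.0991 = 0.9098; α₂ = α₁·K2/[H⁺] = 0.08109
α₁ + 2α₂ = 1.0720
CA = 1.0720 × 2.07 = 2.22 mmol/kg

CA = 2.22 mmol/kg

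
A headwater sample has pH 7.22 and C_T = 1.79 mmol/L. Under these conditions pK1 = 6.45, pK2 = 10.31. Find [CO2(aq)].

[CO2*] = 0.260 mmol/L

α₀ = 1 / (1 + K1/[H⁺] + K1K2/[H⁺]²) = 1 / (1 + 10^+0.77 + 10^-2.32)
   = 1 / (1 + 5.8884 + 0.0047863) = 1/6.8932 = 0.1451
[CO2*] = α₀ × DIC = 0.1451 × 1.79 = 0.260 mmol/L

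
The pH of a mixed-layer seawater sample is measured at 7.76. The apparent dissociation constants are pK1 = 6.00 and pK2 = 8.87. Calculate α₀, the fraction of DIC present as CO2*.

α₀ = 0.0159

α₀ = 1 / (1 + K1/[H⁺] + K1K2/[H⁺]²) = 1 / (1 + 10^+1.76 + 10^+0.65)
   = 1 / (1 + 57.544 + 4.4668) = 1/63.011 = 0.01587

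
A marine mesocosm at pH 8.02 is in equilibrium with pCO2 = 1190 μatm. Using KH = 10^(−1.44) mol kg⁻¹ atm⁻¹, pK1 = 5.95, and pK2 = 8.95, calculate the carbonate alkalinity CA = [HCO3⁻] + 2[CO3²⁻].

CA = 6.27 mmol/kg

[CO2*] = KH · pCO2 = 10^(−1.44) × 1190×10^-6 = 4.321×10^-5 mol/kg
α₀ = 1/(1 + K1/[H⁺] + K1K2/[H⁺]²) = 1/(1 + 10^+2.07 + 10^+1.14) = 0.007559
DIC = [CO2*]/α₀ = 4.321×10^-5 / 0.007559 = 5.716 mmol/kg
CA = (α₁ + 2α₂)·DIC = (0.8881 + 2×0.1043) × 5.716 = 6.27 mmol/kg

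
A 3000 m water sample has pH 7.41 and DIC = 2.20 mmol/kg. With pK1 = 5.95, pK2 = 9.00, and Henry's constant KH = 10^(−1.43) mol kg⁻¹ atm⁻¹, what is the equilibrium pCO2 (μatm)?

pCO2 = 1940 μatm

α₀ = 1 / (1 + K1/[H⁺] + K1K2/[H⁺]²) = 1 / (1 + 10^+1.46 + 10^-0.13)
   = 1 / (1 + 28.840 + 0.74131) = 1/30.582 = 0.03270
[CO2*] = α₀ × DIC = 0.03270 × 2.20 = 0.07194 mmol/kg
pCO2 = [CO2*]/KH = 7.194×10^-5 / 3.715×10^-2 = 1940 μatm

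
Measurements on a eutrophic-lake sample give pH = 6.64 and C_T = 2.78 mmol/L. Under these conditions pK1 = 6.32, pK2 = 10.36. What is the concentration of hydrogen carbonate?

[HCO3⁻] = 1.88 mmol/L

α₁ = 1 / (1 + [H⁺]/K1 + K2/[H⁺]) = 1 / (1 + 10^-0.32 + 10^-3.72)
   = 1 / (1 + 0.47863 + 0.00019055) = 1/1.4788 = 0.6762
[HCO3⁻] = α₁ × DIC = 0.6762 × 2.78 = 1.88 mmol/L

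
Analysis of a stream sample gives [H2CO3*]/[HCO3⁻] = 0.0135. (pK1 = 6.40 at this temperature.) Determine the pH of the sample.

From K1 = [H⁺][HCO3⁻]/[H2CO3*]:  pH = pK1 − log₁₀([H2CO3*]/[HCO3⁻])
log₁₀(0.0135) = -1.870
pH = 6.40 − (-1.870) = 8.27

pH = 8.27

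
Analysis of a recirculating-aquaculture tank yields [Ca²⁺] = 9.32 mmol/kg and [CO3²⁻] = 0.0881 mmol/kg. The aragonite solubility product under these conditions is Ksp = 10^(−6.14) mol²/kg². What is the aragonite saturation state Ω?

Ksp = 10^(−6.14) = 7.244×10^-7
Ω = [Ca²⁺][CO3²⁻]/Ksp = (9.32×10^-3)(0.0881×10^-3) / 7.244×10^-7 = 1.13

Ω = 1.13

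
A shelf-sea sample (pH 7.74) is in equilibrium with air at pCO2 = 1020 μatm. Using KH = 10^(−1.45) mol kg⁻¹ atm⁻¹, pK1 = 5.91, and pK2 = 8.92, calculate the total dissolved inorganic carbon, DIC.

DIC = 2.64 mmol/kg

[CO2*] = KH · pCO2 = 10^(−1.45) × 1020×10^-6 = 3.619×10^-5 mol/kg
α₀ = 1/(1 + K1/[H⁺] + K1K2/[H⁺]²) = 1/(1 + 10^+1.83 + 10^+0.65) = 0.01368
DIC = [CO2*]/α₀ = 3.619×10^-5 / 0.01368 = 2.64 mmol/kg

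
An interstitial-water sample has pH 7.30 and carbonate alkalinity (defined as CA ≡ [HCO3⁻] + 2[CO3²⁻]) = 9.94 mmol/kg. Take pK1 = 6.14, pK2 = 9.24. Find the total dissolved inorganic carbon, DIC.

CA = [HCO3⁻] + 2[CO3²⁻] = (α₁ + 2α₂)·DIC
At pH 7.30: [H⁺]/K1 = 10^-1.16 = 0.069183, K2/[H⁺] = 10^-1.94 = 0.011482
α₁ = 1/(1 + 0.069183 + 0.011482) = 1/1.0807 = 0.9254; α₂ = α₁·K2/[H⁺] = 0.01062
α₁ + 2α₂ = 0.9466
DIC = CA / (α₁ + 2α₂) = 9.94 / 0.9466 = 10.5 mmol/kg

DIC = 10.5 mmol/kg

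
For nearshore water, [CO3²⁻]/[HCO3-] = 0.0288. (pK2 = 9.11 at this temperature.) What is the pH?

pH = 7.57

From K2 = [H⁺][CO3²⁻]/[HCO3-]:  pH = pK2 + log₁₀([CO3²⁻]/[HCO3-])
log₁₀(0.0288) = -1.541
pH = 9.11 + (-1.541) = 7.57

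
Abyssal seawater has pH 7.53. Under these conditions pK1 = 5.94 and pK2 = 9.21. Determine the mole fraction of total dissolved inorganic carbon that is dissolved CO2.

α₀ = 0.0246

α₀ = 1 / (1 + K1/[H⁺] + K1K2/[H⁺]²) = 1 / (1 + 10^+1.59 + 10^-0.09)
   = 1 / (1 + 38.905 + 0.81283) = 1/40.717 = 0.02456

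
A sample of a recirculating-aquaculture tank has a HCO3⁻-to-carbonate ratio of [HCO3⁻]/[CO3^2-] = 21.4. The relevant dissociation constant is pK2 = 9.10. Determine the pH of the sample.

From K2 = [H⁺][CO3^2-]/[HCO3⁻]:  pH = pK2 − log₁₀([HCO3⁻]/[CO3^2-])
log₁₀(21.4) = +1.330
pH = 9.10 − (+1.330) = 7.77

pH = 7.77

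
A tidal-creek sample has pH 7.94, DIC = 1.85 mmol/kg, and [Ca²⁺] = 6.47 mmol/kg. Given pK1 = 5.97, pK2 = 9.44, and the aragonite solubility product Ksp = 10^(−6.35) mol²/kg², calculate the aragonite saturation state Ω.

Ω = 0.813

α₂ = 1 / (1 + [H⁺]/K2 + [H⁺]²/(K1K2)) = 1 / (1 + 10^+1.50 + 10^-0.47)
   = 1 / (1 + 31.623 + 0.33884) = 1/32.962 = 0.03034
[CO3²⁻] = α₂ × DIC = 0.03034 × 1.85 = 0.05613 mmol/kg
Ksp = 10^(−6.35) = 4.467×10^-7
Ω = [Ca²⁺][CO3²⁻]/Ksp = (6.47×10^-3)(5.613×10^-5) / 4.467×10^-7 = 0.813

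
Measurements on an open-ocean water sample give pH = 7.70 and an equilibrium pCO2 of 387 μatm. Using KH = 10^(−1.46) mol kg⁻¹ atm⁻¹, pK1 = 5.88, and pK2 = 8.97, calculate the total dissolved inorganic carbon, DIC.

[CO2*] = KH · pCO2 = 10^(−1.46) × 387×10^-6 = 1.342×10^-5 mol/kg
α₀ = 1/(1 + K1/[H⁺] + K1K2/[H⁺]²) = 1/(1 + 10^+1.82 + 10^+0.55) = 0.01416
DIC = [CO2*]/α₀ = 1.342×10^-5 / 0.01416 = 0.948 mmol/kg

DIC = 0.948 mmol/kg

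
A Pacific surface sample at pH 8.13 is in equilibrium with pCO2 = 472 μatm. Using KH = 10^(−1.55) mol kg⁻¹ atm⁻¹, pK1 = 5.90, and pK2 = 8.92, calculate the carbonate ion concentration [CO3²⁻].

[CO3²⁻] = 0.366 mmol/kg

[CO2*] = KH · pCO2 = 10^(−1.55) × 472×10^-6 = 1.330×10^-5 mol/kg
α₀ = 1/(1 + K1/[H⁺] + K1K2/[H⁺]²) = 1/(1 + 10^+2.23 + 10^+1.44) = 0.005041
DIC = [CO2*]/α₀ = 1.330×10^-5 / 0.005041 = 2.639 mmol/kg
[CO3²⁻] = α₂·DIC; α₂ = 0.1388, so [CO3²⁻] = 0.1388 × 2.639 = 0.366 mmol/kg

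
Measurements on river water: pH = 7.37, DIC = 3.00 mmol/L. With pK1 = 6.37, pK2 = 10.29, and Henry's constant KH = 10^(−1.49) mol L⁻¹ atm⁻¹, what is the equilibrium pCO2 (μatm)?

α₀ = 1 / (1 + K1/[H⁺] + K1K2/[H⁺]²) = 1 / (1 + 10^+1.00 + 10^-1.92)
   = 1 / (1 + 10.000 + 0.012023) = 1/11.012 = 0.09081
[CO2*] = α₀ × DIC = 0.09081 × 3.00 = 0.2724 mmol/L
pCO2 = [CO2*]/KH = 2.724×10^-4 / 3.236×10^-2 = 8420 μatm

pCO2 = 8420 μatm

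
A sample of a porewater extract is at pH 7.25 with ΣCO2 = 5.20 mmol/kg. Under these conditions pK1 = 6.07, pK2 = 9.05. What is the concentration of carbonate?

α₂ = 1 / (1 + [H⁺]/K2 + [H⁺]²/(K1K2)) = 1 / (1 + 10^+1.80 + 10^+0.62)
   = 1 / (1 + 63.096 + 4.1687) = 1/68.264 = 0.01465
[CO3²⁻] = α₂ × DIC = 0.01465 × 5.20 = 0.0762 mmol/kg

[CO3²⁻] = 0.0762 mmol/kg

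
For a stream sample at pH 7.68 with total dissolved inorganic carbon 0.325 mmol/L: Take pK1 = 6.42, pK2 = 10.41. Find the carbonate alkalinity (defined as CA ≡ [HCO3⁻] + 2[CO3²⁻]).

CA = [HCO3⁻] + 2[CO3²⁻] = (α₁ + 2α₂)·DIC
At pH 7.68: [H⁺]/K1 = 10^-1.26 = 0.054954, K2/[H⁺] = 10^-2.73 = 0.0018621
α₁ = 1/(1 + 0.054954 + 0.0018621) = 1/1.0568 = 0.9462; α₂ = α₁·K2/[H⁺] = 0.001762
α₁ + 2α₂ = 0.9498
CA = 0.9498 × 0.325 = 0.309 mmol/L

CA = 0.309 mmol/L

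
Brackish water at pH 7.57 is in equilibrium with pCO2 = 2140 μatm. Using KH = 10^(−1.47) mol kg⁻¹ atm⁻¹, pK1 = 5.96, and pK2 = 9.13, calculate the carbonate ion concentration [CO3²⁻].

[CO2*] = KH · pCO2 = 10^(−1.47) × 2140×10^-6 = 7.251×10^-5 mol/kg
α₀ = 1/(1 + K1/[H⁺] + K1K2/[H⁺]²) = 1/(1 + 10^+1.61 + 10^+0.05) = 0.02333
DIC = [CO2*]/α₀ = 7.251×10^-5 / 0.02333 = 3.108 mmol/kg
[CO3²⁻] = α₂·DIC; α₂ = 0.02618, so [CO3²⁻] = 0.02618 × 3.108 = 0.0814 mmol/kg

[CO3²⁻] = 0.0814 mmol/kg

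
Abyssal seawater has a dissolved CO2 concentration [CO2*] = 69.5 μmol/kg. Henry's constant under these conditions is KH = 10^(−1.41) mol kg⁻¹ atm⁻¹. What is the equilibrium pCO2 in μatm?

pCO2 = 1790 μatm

KH = 10^(−1.41) = 3.890×10^-2 mol kg⁻¹ atm⁻¹
pCO2 = [CO2*]/KH = 69.5×10^-6 / 3.890×10^-2 = 1.79×10^-3 atm = 1790 μatm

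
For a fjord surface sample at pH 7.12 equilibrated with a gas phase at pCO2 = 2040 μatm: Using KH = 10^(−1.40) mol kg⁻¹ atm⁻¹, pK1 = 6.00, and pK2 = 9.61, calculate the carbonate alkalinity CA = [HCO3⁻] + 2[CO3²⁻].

CA = 1.08 mmol/kg

[CO2*] = KH · pCO2 = 10^(−1.40) × 2040×10^-6 = 8.121×10^-5 mol/kg
α₀ = 1/(1 + K1/[H⁺] + K1K2/[H⁺]²) = 1/(1 + 10^+1.12 + 10^-1.37) = 0.07030
DIC = [CO2*]/α₀ = 8.121×10^-5 / 0.07030 = 1.155 mmol/kg
CA = (α₁ + 2α₂)·DIC = (0.9267 + 2×0.002999) × 1.155 = 1.08 mmol/kg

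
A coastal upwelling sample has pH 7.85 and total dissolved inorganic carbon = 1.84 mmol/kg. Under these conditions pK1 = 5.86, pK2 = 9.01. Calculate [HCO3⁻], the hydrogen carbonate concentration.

[HCO3⁻] = 1.70 mmol/kg

α₁ = 1 / (1 + [H⁺]/K1 + K2/[H⁺]) = 1 / (1 + 10^-1.99 + 10^-1.16)
   = 1 / (1 + 0.010233 + 0.069183) = 1/1.0794 = 0.9264
[HCO3⁻] = α₁ × DIC = 0.9264 × 1.84 = 1.70 mmol/kg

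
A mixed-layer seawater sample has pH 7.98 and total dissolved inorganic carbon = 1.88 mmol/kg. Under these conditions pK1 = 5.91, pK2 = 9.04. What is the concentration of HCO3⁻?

[HCO3⁻] = 1.72 mmol/kg

α₁ = 1 / (1 + [H⁺]/K1 + K2/[H⁺]) = 1 / (1 + 10^-2.07 + 10^-1.06)
   = 1 / (1 + 0.0085114 + 0.087096) = 1/1.0956 = 0.9127
[HCO3⁻] = α₁ × DIC = 0.9127 × 1.88 = 1.72 mmol/kg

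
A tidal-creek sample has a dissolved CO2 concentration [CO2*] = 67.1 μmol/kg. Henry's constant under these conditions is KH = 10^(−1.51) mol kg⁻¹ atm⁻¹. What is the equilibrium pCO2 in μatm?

pCO2 = 2170 μatm

KH = 10^(−1.51) = 3.090×10^-2 mol kg⁻¹ atm⁻¹
pCO2 = [CO2*]/KH = 67.1×10^-6 / 3.090×10^-2 = 2.17×10^-3 atm = 2170 μatm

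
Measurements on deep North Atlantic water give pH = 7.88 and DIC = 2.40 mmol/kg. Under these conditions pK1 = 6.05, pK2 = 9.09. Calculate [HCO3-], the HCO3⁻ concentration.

[HCO3⁻] = 2.23 mmol/kg

α₁ = 1 / (1 + [H⁺]/K1 + K2/[H⁺]) = 1 / (1 + 10^-1.83 + 10^-1.21)
   = 1 / (1 + 0.014791 + 0.061660) = 1/1.0765 = 0.9290
[HCO3⁻] = α₁ × DIC = 0.9290 × 2.40 = 2.23 mmol/kg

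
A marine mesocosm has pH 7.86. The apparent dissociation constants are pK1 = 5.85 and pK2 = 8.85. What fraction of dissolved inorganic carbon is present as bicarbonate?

α₁ = 1 / (1 + [H⁺]/K1 + K2/[H⁺]) = 1 / (1 + 10^-2.01 + 10^-0.99)
   = 1 / (1 + 0.0097724 + 0.10233) = 1/1.1121 = 0.8992

α₁ = 0.899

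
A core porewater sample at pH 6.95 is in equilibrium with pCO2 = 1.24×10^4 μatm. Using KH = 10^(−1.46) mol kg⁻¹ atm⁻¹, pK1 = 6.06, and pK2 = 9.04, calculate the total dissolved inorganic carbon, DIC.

[CO2*] = KH · pCO2 = 10^(−1.46) × 1.24×10^4×10^-6 = 4.300×10^-4 mol/kg
α₀ = 1/(1 + K1/[H⁺] + K1K2/[H⁺]²) = 1/(1 + 10^+0.89 + 10^-1.20) = 0.1133
DIC = [CO2*]/α₀ = 4.300×10^-4 / 0.1133 = 3.79 mmol/kg

DIC = 3.79 mmol/kg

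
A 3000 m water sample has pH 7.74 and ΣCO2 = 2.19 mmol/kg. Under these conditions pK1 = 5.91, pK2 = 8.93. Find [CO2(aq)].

α₀ = 1 / (1 + K1/[H⁺] + K1K2/[H⁺]²) = 1 / (1 + 10^+1.83 + 10^+0.64)
   = 1 / (1 + 67.608 + 4.3652) = 1/72.973 = 0.01370
[CO2*] = α₀ × DIC = 0.01370 × 2.19 = 0.0300 mmol/kg

[CO2*] = 0.0300 mmol/kg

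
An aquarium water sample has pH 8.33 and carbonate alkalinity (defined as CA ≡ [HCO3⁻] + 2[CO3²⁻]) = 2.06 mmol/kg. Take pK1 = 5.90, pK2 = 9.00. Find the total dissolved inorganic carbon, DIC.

DIC = 1.76 mmol/kg

CA = [HCO3⁻] + 2[CO3²⁻] = (α₁ + 2α₂)·DIC
At pH 8.33: [H⁺]/K1 = 10^-2.43 = 0.0037154, K2/[H⁺] = 10^-0.67 = 0.21380
α₁ = 1/(1 + 0.0037154 + 0.21380) = 1/1.2175 = 0.8213; α₂ = α₁·K2/[H⁺] = 0.1756
α₁ + 2α₂ = 1.1725
DIC = CA / (α₁ + 2α₂) = 2.06 / 1.1725 = 1.76 mmol/kg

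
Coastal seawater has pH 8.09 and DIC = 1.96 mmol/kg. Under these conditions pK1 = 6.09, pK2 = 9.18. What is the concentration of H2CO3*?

α₀ = 1 / (1 + K1/[H⁺] + K1K2/[H⁺]²) = 1 / (1 + 10^+2.00 + 10^+0.91)
   = 1 / (1 + 100.00 + 8.1283) = 1/109.13 = 0.009164
[CO2*] = α₀ × DIC = 0.009164 × 1.96 = 0.0180 mmol/kg = 18.0 μmol/kg

[CO2*] = 18.0 μmol/kg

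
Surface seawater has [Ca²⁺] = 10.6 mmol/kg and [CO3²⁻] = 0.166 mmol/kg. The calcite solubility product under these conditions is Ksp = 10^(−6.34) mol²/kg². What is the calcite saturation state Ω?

Ksp = 10^(−6.34) = 4.571×10^-7
Ω = [Ca²⁺][CO3²⁻]/Ksp = (10.6×10^-3)(0.166×10^-3) / 4.571×10^-7 = 3.85

Ω = 3.85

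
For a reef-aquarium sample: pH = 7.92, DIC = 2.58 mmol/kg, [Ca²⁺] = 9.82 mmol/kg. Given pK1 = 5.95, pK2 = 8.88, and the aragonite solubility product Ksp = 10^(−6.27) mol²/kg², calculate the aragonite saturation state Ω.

α₂ = 1 / (1 + [H⁺]/K2 + [H⁺]²/(K1K2)) = 1 / (1 + 10^+0.96 + 10^-1.01)
   = 1 / (1 + 9.1201 + 0.097724) = 1/10.218 = 0.09787
[CO3²⁻] = α₂ × DIC = 0.09787 × 2.58 = 0.2525 mmol/kg
Ksp = 10^(−6.27) = 5.370×10^-7
Ω = [Ca²⁺][CO3²⁻]/Ksp = (9.82×10^-3)(2.525×10^-4) / 5.370×10^-7 = 4.62

Ω = 4.62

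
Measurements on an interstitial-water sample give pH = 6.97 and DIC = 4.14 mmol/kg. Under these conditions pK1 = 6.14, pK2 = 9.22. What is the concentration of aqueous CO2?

α₀ = 1 / (1 + K1/[H⁺] + K1K2/[H⁺]²) = 1 / (1 + 10^+0.83 + 10^-1.42)
   = 1 / (1 + 6.7608 + 0.038019) = 1/7.7988 = 0.1282
[CO2*] = α₀ × DIC = 0.1282 × 4.14 = 0.531 mmol/kg

[CO2*] = 0.531 mmol/kg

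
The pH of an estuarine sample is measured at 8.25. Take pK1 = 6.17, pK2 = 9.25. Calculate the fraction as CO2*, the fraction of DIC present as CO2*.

α₀ = 0.00750

α₀ = 1 / (1 + K1/[H⁺] + K1K2/[H⁺]²) = 1 / (1 + 10^+2.08 + 10^+1.08)
   = 1 / (1 + 120.23 + 12.023) = 1/133.25 = 0.007505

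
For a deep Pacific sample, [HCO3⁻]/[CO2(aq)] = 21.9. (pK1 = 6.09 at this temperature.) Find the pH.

From K1 = [H⁺][HCO3⁻]/[CO2(aq)]:  pH = pK1 + log₁₀([HCO3⁻]/[CO2(aq)])
log₁₀(21.9) = +1.340
pH = 6.09 + (+1.340) = 7.43

pH = 7.43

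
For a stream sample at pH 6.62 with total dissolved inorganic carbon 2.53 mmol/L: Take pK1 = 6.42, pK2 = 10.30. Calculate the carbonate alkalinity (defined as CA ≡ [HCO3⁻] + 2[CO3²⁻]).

CA = 1.55 mmol/L

CA = [HCO3⁻] + 2[CO3²⁻] = (α₁ + 2α₂)·DIC
At pH 6.62: [H⁺]/K1 = 10^-0.20 = 0.63096, K2/[H⁺] = 10^-3.68 = 0.00020893
α₁ = 1/(1 + 0.63096 + 0.00020893) = 1/1.6312 = 0.6131; α₂ = α₁·K2/[H⁺] = 0.0001281
α₁ + 2α₂ = 0.6133
CA = 0.6133 × 2.53 = 1.55 mmol/L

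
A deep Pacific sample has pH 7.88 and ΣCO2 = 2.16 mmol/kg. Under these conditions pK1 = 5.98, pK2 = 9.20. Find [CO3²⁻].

α₂ = 1 / (1 + [H⁺]/K2 + [H⁺]²/(K1K2)) = 1 / (1 + 10^+1.32 + 10^-0.58)
   = 1 / (1 + 20.893 + 0.26303) = 1/22.156 = 0.04513
[CO3²⁻] = α₂ × DIC = 0.04513 × 2.16 = 0.0975 mmol/kg

[CO3²⁻] = 0.0975 mmol/kg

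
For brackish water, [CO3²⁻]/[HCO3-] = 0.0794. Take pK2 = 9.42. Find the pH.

pH = 8.32

From K2 = [H⁺][CO3²⁻]/[HCO3-]:  pH = pK2 + log₁₀([CO3²⁻]/[HCO3-])
log₁₀(0.0794) = -1.100
pH = 9.42 + (-1.100) = 8.32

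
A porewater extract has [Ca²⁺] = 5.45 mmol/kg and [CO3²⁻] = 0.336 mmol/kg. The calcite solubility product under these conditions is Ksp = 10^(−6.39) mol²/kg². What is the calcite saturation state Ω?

Ksp = 10^(−6.39) = 4.074×10^-7
Ω = [Ca²⁺][CO3²⁻]/Ksp = (5.45×10^-3)(0.336×10^-3) / 4.074×10^-7 = 4.50

Ω = 4.50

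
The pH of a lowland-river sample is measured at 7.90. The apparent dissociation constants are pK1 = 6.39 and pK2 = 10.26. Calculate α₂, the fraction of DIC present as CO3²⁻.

α₂ = 0.00422

α₂ = 1 / (1 + [H⁺]/K2 + [H⁺]²/(K1K2)) = 1 / (1 + 10^+2.36 + 10^+0.85)
   = 1 / (1 + 229.09 + 7.0795) = 1/237.17 = 0.004216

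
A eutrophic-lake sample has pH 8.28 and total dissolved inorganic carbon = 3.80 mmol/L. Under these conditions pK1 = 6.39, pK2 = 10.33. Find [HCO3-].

α₁ = 1 / (1 + [H⁺]/K1 + K2/[H⁺]) = 1 / (1 + 10^-1.89 + 10^-2.05)
   = 1 / (1 + 0.012882 + 0.0089125) = 1/1.0218 = 0.9787
[HCO3⁻] = α₁ × DIC = 0.9787 × 3.80 = 3.72 mmol/L

[HCO3⁻] = 3.72 mmol/L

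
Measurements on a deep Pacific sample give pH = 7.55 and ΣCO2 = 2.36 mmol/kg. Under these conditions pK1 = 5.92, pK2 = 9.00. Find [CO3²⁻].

[CO3²⁻] = 0.0791 mmol/kg

α₂ = 1 / (1 + [H⁺]/K2 + [H⁺]²/(K1K2)) = 1 / (1 + 10^+1.45 + 10^-0.18)
   = 1 / (1 + 28.184 + 0.66069) = 1/29.845 = 0.03351
[CO3²⁻] = α₂ × DIC = 0.03351 × 2.36 = 0.0791 mmol/kg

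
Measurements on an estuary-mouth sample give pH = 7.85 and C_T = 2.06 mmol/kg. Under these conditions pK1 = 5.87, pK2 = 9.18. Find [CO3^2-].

[CO3²⁻] = 0.0911 mmol/kg

α₂ = 1 / (1 + [H⁺]/K2 + [H⁺]²/(K1K2)) = 1 / (1 + 10^+1.33 + 10^-0.65)
   = 1 / (1 + 21.380 + 0.22387) = 1/22.603 = 0.04424
[CO3²⁻] = α₂ × DIC = 0.04424 × 2.06 = 0.0911 mmol/kg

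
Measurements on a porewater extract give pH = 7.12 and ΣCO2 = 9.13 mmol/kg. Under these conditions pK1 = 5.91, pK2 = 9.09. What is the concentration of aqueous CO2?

α₀ = 1 / (1 + K1/[H⁺] + K1K2/[H⁺]²) = 1 / (1 + 10^+1.21 + 10^-0.76)
   = 1 / (1 + 16.218 + 0.17378) = 1/17.392 = 0.05750
[CO2*] = α₀ × DIC = 0.05750 × 9.13 = 0.525 mmol/kg

[CO2*] = 0.525 mmol/kg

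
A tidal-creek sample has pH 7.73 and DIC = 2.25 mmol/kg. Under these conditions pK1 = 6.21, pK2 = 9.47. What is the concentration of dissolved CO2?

α₀ = 1 / (1 + K1/[H⁺] + K1K2/[H⁺]²) = 1 / (1 + 10^+1.52 + 10^-0.22)
   = 1 / (1 + 33.113 + 0.60256) = 1/34.716 = 0.02881
[CO2*] = α₀ × DIC = 0.02881 × 2.25 = 0.0648 mmol/kg

[CO2*] = 0.0648 mmol/kg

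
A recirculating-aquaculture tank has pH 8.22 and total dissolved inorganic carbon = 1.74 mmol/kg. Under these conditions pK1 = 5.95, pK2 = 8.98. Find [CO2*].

[CO2*] = 7.92 μmol/kg

α₀ = 1 / (1 + K1/[H⁺] + K1K2/[H⁺]²) = 1 / (1 + 10^+2.27 + 10^+1.51)
   = 1 / (1 + 186.21 + 32.359) = 1/219.57 = 0.004554
[CO2*] = α₀ × DIC = 0.004554 × 1.74 = 0.00792 mmol/kg = 7.92 μmol/kg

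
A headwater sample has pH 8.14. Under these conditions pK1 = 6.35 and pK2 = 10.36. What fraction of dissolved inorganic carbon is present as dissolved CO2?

α₀ = 0.0159

α₀ = 1 / (1 + K1/[H⁺] + K1K2/[H⁺]²) = 1 / (1 + 10^+1.79 + 10^-0.43)
   = 1 / (1 + 61.660 + 0.37154) = 1/63.031 = 0.01587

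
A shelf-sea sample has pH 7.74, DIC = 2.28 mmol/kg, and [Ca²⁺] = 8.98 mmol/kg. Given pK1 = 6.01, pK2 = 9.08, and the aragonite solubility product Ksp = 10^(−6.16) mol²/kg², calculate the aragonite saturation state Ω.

α₂ = 1 / (1 + [H⁺]/K2 + [H⁺]²/(K1K2)) = 1 / (1 + 10^+1.34 + 10^-0.39)
   = 1 / (1 + 21.878 + 0.40738) = 1/23.285 = 0.04295
[CO3²⁻] = α₂ × DIC = 0.04295 × 2.28 = 0.09792 mmol/kg
Ksp = 10^(−6.16) = 6.918×10^-7
Ω = [Ca²⁺][CO3²⁻]/Ksp = (8.98×10^-3)(9.792×10^-5) / 6.918×10^-7 = 1.27

Ω = 1.27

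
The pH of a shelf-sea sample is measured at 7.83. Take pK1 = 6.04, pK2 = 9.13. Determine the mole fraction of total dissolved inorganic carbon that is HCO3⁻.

α₁ = 0.938

α₁ = 1 / (1 + [H⁺]/K1 + K2/[H⁺]) = 1 / (1 + 10^-1.79 + 10^-1.30)
   = 1 / (1 + 0.016218 + 0.050119) = 1/1.0663 = 0.9378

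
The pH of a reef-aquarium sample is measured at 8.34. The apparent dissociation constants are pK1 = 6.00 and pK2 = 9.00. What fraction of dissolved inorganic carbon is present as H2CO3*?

α₀ = 0.00374

α₀ = 1 / (1 + K1/[H⁺] + K1K2/[H⁺]²) = 1 / (1 + 10^+2.34 + 10^+1.68)
   = 1 / (1 + 218.78 + 47.863) = 1/267.64 = 0.003736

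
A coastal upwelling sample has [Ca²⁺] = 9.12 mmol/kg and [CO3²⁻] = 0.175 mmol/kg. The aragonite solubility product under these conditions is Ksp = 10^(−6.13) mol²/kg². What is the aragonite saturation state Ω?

Ksp = 10^(−6.13) = 7.413×10^-7
Ω = [Ca²⁺][CO3²⁻]/Ksp = (9.12×10^-3)(0.175×10^-3) / 7.413×10^-7 = 2.15

Ω = 2.15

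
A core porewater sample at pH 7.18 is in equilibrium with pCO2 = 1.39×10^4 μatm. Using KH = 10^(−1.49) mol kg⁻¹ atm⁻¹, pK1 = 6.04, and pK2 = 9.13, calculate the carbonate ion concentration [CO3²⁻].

[CO3²⁻] = 0.0697 mmol/kg

[CO2*] = KH · pCO2 = 10^(−1.49) × 1.39×10^4×10^-6 = 4.498×10^-4 mol/kg
α₀ = 1/(1 + K1/[H⁺] + K1K2/[H⁺]²) = 1/(1 + 10^+1.14 + 10^-0.81) = 0.06685
DIC = [CO2*]/α₀ = 4.498×10^-4 / 0.06685 = 6.728 mmol/kg
[CO3²⁻] = α₂·DIC; α₂ = 0.01035, so [CO3²⁻] = 0.01035 × 6.728 = 0.0697 mmol/kg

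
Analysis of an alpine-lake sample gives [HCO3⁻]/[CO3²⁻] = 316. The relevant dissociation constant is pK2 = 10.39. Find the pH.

From K2 = [H⁺][CO3²⁻]/[HCO3⁻]:  pH = pK2 − log₁₀([HCO3⁻]/[CO3²⁻])
log₁₀(316) = +2.500
pH = 10.39 − (+2.500) = 7.89

pH = 7.89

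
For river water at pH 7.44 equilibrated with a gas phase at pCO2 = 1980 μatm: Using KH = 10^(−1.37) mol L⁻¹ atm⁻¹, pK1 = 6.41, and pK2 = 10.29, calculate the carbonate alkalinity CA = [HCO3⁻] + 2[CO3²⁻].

[CO2*] = KH · pCO2 = 10^(−1.37) × 1980×10^-6 = 8.446×10^-5 mol/L
α₀ = 1/(1 + K1/[H⁺] + K1K2/[H⁺]²) = 1/(1 + 10^+1.03 + 10^-1.82) = 0.08525
DIC = [CO2*]/α₀ = 8.446×10^-5 / 0.08525 = 0.9908 mmol/L
CA = (α₁ + 2α₂)·DIC = (0.9135 + 2×0.001290) × 0.9908 = 0.908 mmol/L

CA = 0.908 mmol/L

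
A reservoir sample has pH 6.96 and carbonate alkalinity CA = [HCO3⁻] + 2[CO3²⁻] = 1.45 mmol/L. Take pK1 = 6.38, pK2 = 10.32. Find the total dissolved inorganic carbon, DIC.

CA = [HCO3⁻] + 2[CO3²⁻] = (α₁ + 2α₂)·DIC
At pH 6.96: [H⁺]/K1 = 10^-0.58 = 0.26303, K2/[H⁺] = 10^-3.36 = 0.00043652
α₁ = 1/(1 + 0.26303 + 0.00043652) = 1/1.2635 = 0.7915; α₂ = α₁·K2/[H⁺] = 0.0003455
α₁ + 2α₂ = 0.7922
DIC = CA / (α₁ + 2α₂) = 1.45 / 0.7922 = 1.83 mmol/L

DIC = 1.83 mmol/L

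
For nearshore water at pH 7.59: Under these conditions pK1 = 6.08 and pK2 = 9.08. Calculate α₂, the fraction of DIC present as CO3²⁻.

α₂ = 1 / (1 + [H⁺]/K2 + [H⁺]²/(K1K2)) = 1 / (1 + 10^+1.49 + 10^-0.02)
   = 1 / (1 + 30.903 + 0.95499) = 1/32.858 = 0.03043

α₂ = 0.0304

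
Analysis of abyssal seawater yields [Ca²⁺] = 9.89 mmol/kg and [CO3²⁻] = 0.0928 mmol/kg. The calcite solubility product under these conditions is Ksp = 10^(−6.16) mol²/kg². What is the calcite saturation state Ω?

Ω = 1.33

Ksp = 10^(−6.16) = 6.918×10^-7
Ω = [Ca²⁺][CO3²⁻]/Ksp = (9.89×10^-3)(0.0928×10^-3) / 6.918×10^-7 = 1.33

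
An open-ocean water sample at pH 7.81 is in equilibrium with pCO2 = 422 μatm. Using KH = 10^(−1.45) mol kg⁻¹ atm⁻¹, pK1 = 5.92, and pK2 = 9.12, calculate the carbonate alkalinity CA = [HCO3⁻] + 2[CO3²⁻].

CA = 1.28 mmol/kg

[CO2*] = KH · pCO2 = 10^(−1.45) × 422×10^-6 = 1.497×10^-5 mol/kg
α₀ = 1/(1 + K1/[H⁺] + K1K2/[H⁺]²) = 1/(1 + 10^+1.89 + 10^+0.58) = 0.01213
DIC = [CO2*]/α₀ = 1.497×10^-5 / 0.01213 = 1.234 mmol/kg
CA = (α₁ + 2α₂)·DIC = (0.9417 + 2×0.04612) × 1.234 = 1.28 mmol/kg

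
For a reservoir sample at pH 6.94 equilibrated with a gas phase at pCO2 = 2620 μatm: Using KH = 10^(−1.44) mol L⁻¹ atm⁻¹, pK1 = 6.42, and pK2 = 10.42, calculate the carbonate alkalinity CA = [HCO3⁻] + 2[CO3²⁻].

[CO2*] = KH · pCO2 = 10^(−1.44) × 2620×10^-6 = 9.513×10^-5 mol/L
α₀ = 1/(1 + K1/[H⁺] + K1K2/[H⁺]²) = 1/(1 + 10^+0.52 + 10^-2.96) = 0.2319
DIC = [CO2*]/α₀ = 9.513×10^-5 / 0.2319 = 0.4102 mmol/L
CA = (α₁ + 2α₂)·DIC = (0.7679 + 2×0.0002543) × 0.4102 = 0.315 mmol/L

CA = 0.315 mmol/L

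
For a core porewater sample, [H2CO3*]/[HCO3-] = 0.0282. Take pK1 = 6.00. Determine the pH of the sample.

pH = 7.55

From K1 = [H⁺][HCO3-]/[H2CO3*]:  pH = pK1 − log₁₀([H2CO3*]/[HCO3-])
log₁₀(0.0282) = -1.550
pH = 6.00 − (-1.550) = 7.55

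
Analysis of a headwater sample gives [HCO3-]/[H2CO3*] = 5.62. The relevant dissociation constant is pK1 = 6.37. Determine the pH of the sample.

pH = 7.12

From K1 = [H⁺][HCO3-]/[H2CO3*]:  pH = pK1 + log₁₀([HCO3-]/[H2CO3*])
log₁₀(5.62) = +0.750
pH = 6.37 + (+0.750) = 7.12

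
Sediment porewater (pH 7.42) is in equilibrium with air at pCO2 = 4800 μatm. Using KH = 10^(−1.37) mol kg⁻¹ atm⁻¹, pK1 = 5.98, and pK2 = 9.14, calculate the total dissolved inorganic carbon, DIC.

DIC = 5.95 mmol/kg

[CO2*] = KH · pCO2 = 10^(−1.37) × 4800×10^-6 = 2.048×10^-4 mol/kg
α₀ = 1/(1 + K1/[H⁺] + K1K2/[H⁺]²) = 1/(1 + 10^+1.44 + 10^-0.28) = 0.03440
DIC = [CO2*]/α₀ = 2.048×10^-4 / 0.03440 = 5.95 mmol/kg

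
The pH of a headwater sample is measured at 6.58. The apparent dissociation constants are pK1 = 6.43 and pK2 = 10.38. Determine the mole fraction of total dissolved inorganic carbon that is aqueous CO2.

α₀ = 0.414

α₀ = 1 / (1 + K1/[H⁺] + K1K2/[H⁺]²) = 1 / (1 + 10^+0.15 + 10^-3.65)
   = 1 / (1 + 1.4125 + 0.00022387) = 1/2.4128 = 0.4145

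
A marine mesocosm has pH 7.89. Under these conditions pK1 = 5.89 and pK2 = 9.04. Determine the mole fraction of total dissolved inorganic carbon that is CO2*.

α₀ = 1 / (1 + K1/[H⁺] + K1K2/[H⁺]²) = 1 / (1 + 10^+2.00 + 10^+0.85)
   = 1 / (1 + 100.00 + 7.0795) = 1/108.08 = 0.009252

α₀ = 0.00925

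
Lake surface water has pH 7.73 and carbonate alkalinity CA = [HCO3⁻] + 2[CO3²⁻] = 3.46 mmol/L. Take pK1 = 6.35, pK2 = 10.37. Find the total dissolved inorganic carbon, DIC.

CA = [HCO3⁻] + 2[CO3²⁻] = (α₁ + 2α₂)·DIC
At pH 7.73: [H⁺]/K1 = 10^-1.38 = 0.041687, K2/[H⁺] = 10^-2.64 = 0.0022909
α₁ = 1/(1 + 0.041687 + 0.0022909) = 1/1.0440 = 0.9579; α₂ = α₁·K2/[H⁺] = 0.002194
α₁ + 2α₂ = 0.9623
DIC = CA / (α₁ + 2α₂) = 3.46 / 0.9623 = 3.60 mmol/L

DIC = 3.60 mmol/L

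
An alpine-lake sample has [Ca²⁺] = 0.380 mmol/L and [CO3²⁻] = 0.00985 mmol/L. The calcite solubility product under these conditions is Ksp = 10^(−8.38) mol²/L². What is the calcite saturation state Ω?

Ksp = 10^(−8.38) = 4.169×10^-9
Ω = [Ca²⁺][CO3²⁻]/Ksp = (0.380×10^-3)(0.00985×10^-3) / 4.169×10^-9 = 0.898

Ω = 0.898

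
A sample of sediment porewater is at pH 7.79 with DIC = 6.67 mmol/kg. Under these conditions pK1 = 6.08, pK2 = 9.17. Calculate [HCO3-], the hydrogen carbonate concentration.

α₁ = 1 / (1 + [H⁺]/K1 + K2/[H⁺]) = 1 / (1 + 10^-1.71 + 10^-1.38)
   = 1 / (1 + 0.019498 + 0.041687) = 1/1.0612 = 0.9423
[HCO3⁻] = α₁ × DIC = 0.9423 × 6.67 = 6.29 mmol/kg

[HCO3⁻] = 6.29 mmol/kg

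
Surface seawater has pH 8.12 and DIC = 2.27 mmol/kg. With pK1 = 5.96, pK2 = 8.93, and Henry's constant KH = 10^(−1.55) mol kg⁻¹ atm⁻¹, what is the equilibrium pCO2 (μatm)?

α₀ = 1 / (1 + K1/[H⁺] + K1K2/[H⁺]²) = 1 / (1 + 10^+2.16 + 10^+1.35)
   = 1 / (1 + 144.54 + 22.387) = 1/167.93 = 0.005955
[CO2*] = α₀ × DIC = 0.005955 × 2.27 = 0.01352 mmol/kg = 13.52 μmol/kg
pCO2 = [CO2*]/KH = 1.352×10^-5 / 2.818×10^-2 = 480 μatm

pCO2 = 480 μatm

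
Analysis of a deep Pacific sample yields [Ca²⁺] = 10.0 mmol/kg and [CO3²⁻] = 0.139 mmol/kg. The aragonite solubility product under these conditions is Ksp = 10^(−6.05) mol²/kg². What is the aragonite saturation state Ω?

Ω = 1.56

Ksp = 10^(−6.05) = 8.913×10^-7
Ω = [Ca²⁺][CO3²⁻]/Ksp = (10.0×10^-3)(0.139×10^-3) / 8.913×10^-7 = 1.56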